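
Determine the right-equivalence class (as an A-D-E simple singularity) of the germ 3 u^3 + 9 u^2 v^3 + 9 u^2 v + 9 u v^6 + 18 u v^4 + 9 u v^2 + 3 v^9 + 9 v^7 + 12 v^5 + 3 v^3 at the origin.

The Hessian of f at 0 has rank 0. Corank 2; j^3 = 3*(u + v)^3 is a perfect cube, so E-series; the 5-jet and mu = 8 give E_8.

E8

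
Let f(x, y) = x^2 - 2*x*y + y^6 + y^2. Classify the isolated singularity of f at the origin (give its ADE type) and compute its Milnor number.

Type A5, Milnor number mu = 5.

The Hessian of f at 0 has rank 1. Corank 1: A-series; mu = 5 gives A_5.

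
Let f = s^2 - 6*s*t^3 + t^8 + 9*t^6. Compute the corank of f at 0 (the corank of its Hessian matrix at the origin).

1

Hessian at 0 has rank 1.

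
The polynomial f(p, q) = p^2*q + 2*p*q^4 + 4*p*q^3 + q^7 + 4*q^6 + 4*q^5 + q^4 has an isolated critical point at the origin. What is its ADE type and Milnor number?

Type D5, Milnor number mu = 5.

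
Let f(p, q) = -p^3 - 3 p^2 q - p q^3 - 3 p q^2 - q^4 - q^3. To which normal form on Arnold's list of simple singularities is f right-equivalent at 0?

The Hessian of f at 0 is [[0, 0], [0, 0]] with rank 0, so corank 2. A Groebner basis of the Jacobian ideal J(f) in C{p,q} is {p^3 + 3*p^2*q + 6*p^2 + 12*p*q + 6*q^2, -3*p^2 + p*q^2 - 6*p*q - 3*q^2, 3*p^2 + 6*p*q + q^3 + 3*q^2}; counting standard monomials gives mu = 7. Corank 2; j^3 = -(p + q)^3 is a perfect cube, so E-series; the 4-jet and mu = 7 give E_7.

E_7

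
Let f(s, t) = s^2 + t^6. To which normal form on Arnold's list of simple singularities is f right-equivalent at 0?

A5

The Hessian of f at 0 has rank 1. Corank 1: A-series; mu = 5 gives A_5.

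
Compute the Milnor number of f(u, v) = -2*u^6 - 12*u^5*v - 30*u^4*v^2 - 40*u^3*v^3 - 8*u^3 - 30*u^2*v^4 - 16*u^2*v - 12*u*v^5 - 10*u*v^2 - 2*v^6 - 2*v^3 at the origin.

7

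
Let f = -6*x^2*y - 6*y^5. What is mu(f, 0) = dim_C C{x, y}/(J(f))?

6

The Hessian of f at 0 is [[0, 0], [0, 0]] with rank 0, so corank 2. A Groebner basis of the Jacobian ideal J(f) in C{x,y} is {x^2/5 + y^4, x^3, x*y}; counting standard monomials gives mu = 6. Corank 2; j^3 = -6*x^2*y has shape L^2 M (L != M), so D-series; mu = 6 gives D_6.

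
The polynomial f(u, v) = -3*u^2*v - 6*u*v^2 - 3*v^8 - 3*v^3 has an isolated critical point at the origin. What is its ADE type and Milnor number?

Type D9, Milnor number mu = 9.

The Hessian of f at 0 is [[0, 0], [0, 0]] with rank 0, so corank 2. A Groebner basis of the Jacobian ideal J(f) in C{u,v} is {u^2/8 + v^7 - v^2/8, u^3 + v^3, u*v + v^2}; counting standard monomials gives mu = 9. Corank 2; j^3 = -3*v*(u + v)^2 has shape L^2 M (L != M), so D-series; mu = 9 gives D_9.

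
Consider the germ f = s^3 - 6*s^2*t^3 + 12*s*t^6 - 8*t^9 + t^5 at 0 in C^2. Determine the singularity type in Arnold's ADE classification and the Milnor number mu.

Type E_8, Milnor number mu = 8.

The Hessian of f at 0 has rank 0. Corank 2; j^3 = s^3 is a perfect cube, so E-series; the 5-jet and mu = 8 give E_8.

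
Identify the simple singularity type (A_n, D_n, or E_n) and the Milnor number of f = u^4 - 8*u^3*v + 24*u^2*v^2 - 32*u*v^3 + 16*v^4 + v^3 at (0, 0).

The Hessian of f at 0 has rank 0. Corank 2; j^3 = v^3 is a perfect cube, so E-series; the 4-jet and mu = 6 give E_6.

Type E_6, Milnor number mu = 6.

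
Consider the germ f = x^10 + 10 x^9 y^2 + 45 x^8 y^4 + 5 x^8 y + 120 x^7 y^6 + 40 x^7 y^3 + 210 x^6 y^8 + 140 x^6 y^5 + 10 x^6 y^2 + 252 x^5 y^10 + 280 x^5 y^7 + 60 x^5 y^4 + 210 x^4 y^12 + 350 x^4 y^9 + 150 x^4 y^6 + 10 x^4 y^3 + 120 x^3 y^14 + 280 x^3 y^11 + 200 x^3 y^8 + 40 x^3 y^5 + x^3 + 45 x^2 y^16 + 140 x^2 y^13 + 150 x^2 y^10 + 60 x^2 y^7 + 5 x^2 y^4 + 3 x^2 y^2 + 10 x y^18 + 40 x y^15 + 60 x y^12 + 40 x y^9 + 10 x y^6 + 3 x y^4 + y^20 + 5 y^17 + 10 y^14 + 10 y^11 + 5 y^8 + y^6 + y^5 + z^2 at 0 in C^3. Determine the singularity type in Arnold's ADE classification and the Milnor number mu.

The Hessian of f at 0 has rank 1. Corank 2; j^3 = x^3 is a perfect cube, so E-series; the 5-jet and mu = 8 give E_8.

Type E_8, Milnor number mu = 8.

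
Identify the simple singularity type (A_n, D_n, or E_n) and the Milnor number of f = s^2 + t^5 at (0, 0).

The Hessian of f at 0 has rank 1. Corank 1: A-series; mu = 4 gives A_4.

Type A_4, Milnor number mu = 4.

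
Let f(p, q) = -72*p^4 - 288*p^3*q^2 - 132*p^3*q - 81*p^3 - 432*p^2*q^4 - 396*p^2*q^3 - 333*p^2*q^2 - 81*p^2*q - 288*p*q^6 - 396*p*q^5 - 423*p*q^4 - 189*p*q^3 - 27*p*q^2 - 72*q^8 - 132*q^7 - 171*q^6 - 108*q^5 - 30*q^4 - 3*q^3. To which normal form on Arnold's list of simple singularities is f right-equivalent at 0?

The Hessian of f at 0 has rank 0. Corank 2; j^3 = -3*(3*p + q)^3 is a perfect cube, so E-series; the 4-jet and mu = 7 give E_7.

E7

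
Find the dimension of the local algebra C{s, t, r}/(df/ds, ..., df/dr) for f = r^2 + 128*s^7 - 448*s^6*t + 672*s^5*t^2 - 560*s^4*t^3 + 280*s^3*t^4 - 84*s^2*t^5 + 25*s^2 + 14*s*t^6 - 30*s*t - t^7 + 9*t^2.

6

The Hessian of f at 0 is [[50, -30, 0], [-30, 18, 0], [0, 0, 2]] with rank 2, so corank 1. A Groebner basis of the Jacobian ideal J(f) in C{s,t,r} is {t^6, s - 3*t/5, r}; counting standard monomials gives mu = 6. Corank 1: A-series; mu = 6 gives A_6.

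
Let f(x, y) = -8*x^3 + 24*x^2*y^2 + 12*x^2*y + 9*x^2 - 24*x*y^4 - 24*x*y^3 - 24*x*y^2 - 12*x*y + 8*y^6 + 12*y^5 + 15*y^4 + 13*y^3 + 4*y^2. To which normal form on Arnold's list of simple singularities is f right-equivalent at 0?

A_{2}

The Hessian of f at 0 is [[18, -12], [-12, 8]] with rank 1, so corank 1. A Groebner basis of the Jacobian ideal J(f) in C{x,y} is {y^2, x - 2*y/3}; counting standard monomials gives mu = 2. Corank 1: A-series; mu = 2 gives A_2.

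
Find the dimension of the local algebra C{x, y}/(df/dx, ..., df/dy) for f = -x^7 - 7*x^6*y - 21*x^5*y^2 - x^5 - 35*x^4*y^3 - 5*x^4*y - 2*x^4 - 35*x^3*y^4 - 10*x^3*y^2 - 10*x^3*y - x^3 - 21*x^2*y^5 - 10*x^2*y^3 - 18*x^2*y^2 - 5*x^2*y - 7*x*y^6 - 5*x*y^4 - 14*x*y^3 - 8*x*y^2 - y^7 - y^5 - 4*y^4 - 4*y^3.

8

The Hessian of f at 0 is [[0, 0], [0, 0]] with rank 0, so corank 2. A Groebner basis of the Jacobian ideal J(f) in C{x,y} is {-5*x^2/4 + x*y^3 - 17*x*y^2/4 - 9*x*y/2 - 8*y^3 - 4*y^2, 17*x^2/20 + 49*x*y^2/20 + 31*x*y/10 + y^4 + 23*y^3/5 + 14*y^2/5, x^3 + 41*x^2/20 - 123*x*y^2/20 + 63*x*y/10 - 31*y^3/5 + 22*y^2/5, x^2*y - 7*x^2/20 + 61*x*y^2/20 - 11*x*y/10 + 12*y^3/5 - 4*y^2/5}; counting standard monomials gives mu = 8. Corank 2; j^3 = -(x + y)*(x + 2*y)^2 has shape L^2 M (L != M), so D-series; mu = 8 gives D_8.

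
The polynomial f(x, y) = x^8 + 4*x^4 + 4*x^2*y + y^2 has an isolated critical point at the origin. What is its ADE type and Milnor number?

The Hessian of f at 0 has rank 1. Corank 1: A-series; mu = 7 gives A_7.

Type A_7, Milnor number mu = 7.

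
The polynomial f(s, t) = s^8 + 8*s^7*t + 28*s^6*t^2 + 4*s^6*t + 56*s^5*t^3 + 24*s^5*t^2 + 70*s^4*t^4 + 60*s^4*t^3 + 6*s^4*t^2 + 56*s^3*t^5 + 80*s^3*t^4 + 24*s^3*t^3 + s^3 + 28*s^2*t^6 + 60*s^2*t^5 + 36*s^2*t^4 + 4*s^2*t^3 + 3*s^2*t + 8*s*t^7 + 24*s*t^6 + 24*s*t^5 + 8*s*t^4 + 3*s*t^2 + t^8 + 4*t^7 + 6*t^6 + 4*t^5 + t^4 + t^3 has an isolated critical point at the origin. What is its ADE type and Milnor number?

The Hessian of f at 0 has rank 0. Corank 2; j^3 = (s + t)^3 is a perfect cube, so E-series; the 4-jet and mu = 6 give E_6.

Type E_{6}, Milnor number mu = 6.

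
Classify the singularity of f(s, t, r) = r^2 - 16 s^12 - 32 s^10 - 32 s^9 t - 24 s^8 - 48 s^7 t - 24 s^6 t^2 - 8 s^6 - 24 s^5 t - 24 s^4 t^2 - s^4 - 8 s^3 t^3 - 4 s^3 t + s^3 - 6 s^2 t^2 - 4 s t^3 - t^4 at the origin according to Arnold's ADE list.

E6

The Hessian of f at 0 has rank 1. Corank 2; j^3 = s^3 is a perfect cube, so E-series; the 4-jet and mu = 6 give E_6.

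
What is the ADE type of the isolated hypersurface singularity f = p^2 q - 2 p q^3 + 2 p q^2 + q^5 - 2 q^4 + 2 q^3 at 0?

The Hessian of f at 0 is [[0, 0], [0, 0]] with rank 0, so corank 2. A Groebner basis of the Jacobian ideal J(f) in C{p,q} is {q^3, p^2 + 2*q^2, p*q + q^2}; counting standard monomials gives mu = 4. Corank 2; j^3 = q*(p^2 + 2*p*q + 2*q^2) splits into three distinct lines over C (the quadratic factor has nonzero discriminant), so D_4.

D_{4}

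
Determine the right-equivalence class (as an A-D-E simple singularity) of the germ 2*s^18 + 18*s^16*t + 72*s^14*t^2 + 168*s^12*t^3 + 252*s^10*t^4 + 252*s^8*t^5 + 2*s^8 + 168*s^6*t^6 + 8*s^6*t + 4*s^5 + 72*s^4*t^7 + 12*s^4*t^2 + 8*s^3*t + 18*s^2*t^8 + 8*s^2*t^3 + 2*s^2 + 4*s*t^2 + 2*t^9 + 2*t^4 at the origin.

The Hessian of f at 0 has rank 1. Corank 1: A-series; mu = 8 gives A_8.

A_8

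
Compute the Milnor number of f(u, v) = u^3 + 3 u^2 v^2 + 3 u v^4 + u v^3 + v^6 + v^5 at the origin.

The Hessian of f at 0 has rank 0. Corank 2; j^3 = u^3 is a perfect cube, so E-series; the 4-jet and mu = 7 give E_7.

7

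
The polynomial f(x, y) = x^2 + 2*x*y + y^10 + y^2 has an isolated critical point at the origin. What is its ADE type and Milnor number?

Type A_9, Milnor number mu = 9.

The Hessian of f at 0 has rank 1. Corank 1: A-series; mu = 9 gives A_9.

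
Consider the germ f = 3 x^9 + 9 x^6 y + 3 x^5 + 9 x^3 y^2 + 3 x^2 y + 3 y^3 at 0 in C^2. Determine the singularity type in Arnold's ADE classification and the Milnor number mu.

The Hessian of f at 0 is [[0, 0], [0, 0]] with rank 0, so corank 2. A Groebner basis of the Jacobian ideal J(f) in C{x,y} is {y^3, x^2 + 3*y^2, x*y}; counting standard monomials gives mu = 4. Corank 2; j^3 = 3*y*(x^2 + y^2) splits into three distinct lines over C (the quadratic factor has nonzero discriminant), so D_4.

Type D_{4}, Milnor number mu = 4.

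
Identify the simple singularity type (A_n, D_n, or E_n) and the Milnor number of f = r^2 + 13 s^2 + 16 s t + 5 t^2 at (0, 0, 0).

Type A1, Milnor number mu = 1.

The Hessian of f at 0 is [[26, 16, 0], [16, 10, 0], [0, 0, 2]] with rank 3, so corank 0. A Groebner basis of the Jacobian ideal J(f) in C{s,t,r} is {s, t, r}; counting standard monomials gives mu = 1. Corank 0: nondegenerate Morse point, so A_1.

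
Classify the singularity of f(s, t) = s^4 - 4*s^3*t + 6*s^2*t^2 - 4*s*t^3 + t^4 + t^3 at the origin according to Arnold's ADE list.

E6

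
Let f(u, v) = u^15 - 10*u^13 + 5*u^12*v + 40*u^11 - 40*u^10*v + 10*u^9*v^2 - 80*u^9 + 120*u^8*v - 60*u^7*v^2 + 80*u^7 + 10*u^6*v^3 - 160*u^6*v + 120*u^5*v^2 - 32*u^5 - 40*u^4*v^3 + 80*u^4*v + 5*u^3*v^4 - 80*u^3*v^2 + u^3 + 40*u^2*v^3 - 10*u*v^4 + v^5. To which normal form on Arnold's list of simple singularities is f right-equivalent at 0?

The Hessian of f at 0 has rank 0. Corank 2; j^3 = u^3 is a perfect cube, so E-series; the 5-jet and mu = 8 give E_8.

E_8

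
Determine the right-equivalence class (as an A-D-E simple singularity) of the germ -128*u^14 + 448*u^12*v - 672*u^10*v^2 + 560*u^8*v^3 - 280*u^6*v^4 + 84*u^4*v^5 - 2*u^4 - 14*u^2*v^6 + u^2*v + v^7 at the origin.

The Hessian of f at 0 has rank 0. Corank 2; j^3 = u^2*v has shape L^2 M (L != M), so D-series; mu = 8 gives D_8.

D_8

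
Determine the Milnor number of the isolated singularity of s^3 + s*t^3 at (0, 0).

The Hessian of f at 0 is [[0, 0], [0, 0]] with rank 0, so corank 2. A Groebner basis of the Jacobian ideal J(f) in C{s,t} is {s^3, s*t^2, 3*s^2 + t^3}; counting standard monomials gives mu = 7. Corank 2; j^3 = s^3 is a perfect cube, so E-series; the 4-jet and mu = 7 give E_7.

7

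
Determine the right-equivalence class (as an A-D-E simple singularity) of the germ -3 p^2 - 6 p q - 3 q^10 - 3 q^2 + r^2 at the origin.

A9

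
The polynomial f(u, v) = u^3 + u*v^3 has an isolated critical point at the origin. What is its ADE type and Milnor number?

The Hessian of f at 0 has rank 0. Corank 2; j^3 = u^3 is a perfect cube, so E-series; the 4-jet and mu = 7 give E_7.

Type E_{7}, Milnor number mu = 7.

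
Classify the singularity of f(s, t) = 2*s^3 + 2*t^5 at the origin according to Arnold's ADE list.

The Hessian of f at 0 has rank 0. Corank 2; j^3 = 2*s^3 is a perfect cube, so E-series; the 5-jet and mu = 8 give E_8.

E8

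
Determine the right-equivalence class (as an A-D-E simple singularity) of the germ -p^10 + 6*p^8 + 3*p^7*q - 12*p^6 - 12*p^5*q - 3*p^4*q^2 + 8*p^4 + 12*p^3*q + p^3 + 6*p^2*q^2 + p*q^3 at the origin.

E7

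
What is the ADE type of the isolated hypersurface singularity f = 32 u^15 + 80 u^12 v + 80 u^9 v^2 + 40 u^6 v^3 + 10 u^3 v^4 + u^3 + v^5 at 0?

E_8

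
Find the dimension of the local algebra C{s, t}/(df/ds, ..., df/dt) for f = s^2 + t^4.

The Hessian of f at 0 has rank 1. Corank 1: A-series; mu = 3 gives A_3.

3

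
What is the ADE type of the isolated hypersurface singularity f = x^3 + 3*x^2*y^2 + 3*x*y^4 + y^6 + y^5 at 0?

E_8

The Hessian of f at 0 is [[0, 0], [0, 0]] with rank 0, so corank 2. A Groebner basis of the Jacobian ideal J(f) in C{x,y} is {y^4, x^3, x^2/2 + x*y^2}; counting standard monomials gives mu = 8. Corank 2; j^3 = x^3 is a perfect cube, so E-series; the 5-jet and mu = 8 give E_8.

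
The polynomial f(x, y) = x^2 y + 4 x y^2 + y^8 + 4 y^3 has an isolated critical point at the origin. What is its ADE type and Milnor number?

Type D9, Milnor number mu = 9.

The Hessian of f at 0 is [[0, 0], [0, 0]] with rank 0, so corank 2. A Groebner basis of the Jacobian ideal J(f) in C{x,y} is {x^2/8 + y^7 - y^2/2, x^3 + 8*y^3, x*y + 2*y^2}; counting standard monomials gives mu = 9. Corank 2; j^3 = y*(x + 2*y)^2 has shape L^2 M (L != M), so D-series; mu = 9 gives D_9.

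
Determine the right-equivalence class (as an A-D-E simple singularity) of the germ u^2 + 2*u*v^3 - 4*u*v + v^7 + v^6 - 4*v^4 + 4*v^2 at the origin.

A_6

The Hessian of f at 0 is [[2, -4], [-4, 8]] with rank 1, so corank 1. A Groebner basis of the Jacobian ideal J(f) in C{u,v} is {u + v^3 - 2*v, u^2 - 4*u*v + 4*v^2}; counting standard monomials gives mu = 6. Corank 1: A-series; mu = 6 gives A_6.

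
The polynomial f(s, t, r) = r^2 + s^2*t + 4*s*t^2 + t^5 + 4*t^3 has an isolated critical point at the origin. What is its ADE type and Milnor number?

The Hessian of f at 0 has rank 1. Corank 2; j^3 = t*(s + 2*t)^2 has shape L^2 M (L != M), so D-series; mu = 6 gives D_6.

Type D_6, Milnor number mu = 6.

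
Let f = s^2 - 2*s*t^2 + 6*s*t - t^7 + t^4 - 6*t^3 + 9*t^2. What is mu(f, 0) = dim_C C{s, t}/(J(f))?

The Hessian of f at 0 is [[2, 6], [6, 18]] with rank 1, so corank 1. A Groebner basis of the Jacobian ideal J(f) in C{s,t} is {s^3 + 9*s^2*t + 27*s^2 + 108*s*t + 81*s + 243*t, -s + t^2 - 3*t}; counting standard monomials gives mu = 6. Corank 1: A-series; mu = 6 gives A_6.

6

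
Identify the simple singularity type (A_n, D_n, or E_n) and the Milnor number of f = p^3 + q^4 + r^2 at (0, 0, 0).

The Hessian of f at 0 has rank 1. Corank 2; j^3 = p^3 is a perfect cube, so E-series; the 4-jet and mu = 6 give E_6.

Type E_6, Milnor number mu = 6.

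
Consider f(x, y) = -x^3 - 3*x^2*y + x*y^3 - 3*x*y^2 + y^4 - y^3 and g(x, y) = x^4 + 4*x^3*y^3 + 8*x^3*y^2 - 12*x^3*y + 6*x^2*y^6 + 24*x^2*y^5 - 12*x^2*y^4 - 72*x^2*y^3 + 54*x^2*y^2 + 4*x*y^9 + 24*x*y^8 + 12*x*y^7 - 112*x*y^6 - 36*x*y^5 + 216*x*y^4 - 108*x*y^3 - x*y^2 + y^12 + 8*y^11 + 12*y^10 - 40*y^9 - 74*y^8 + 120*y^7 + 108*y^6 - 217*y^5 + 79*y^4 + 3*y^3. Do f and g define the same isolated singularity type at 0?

The Hessian of f at 0 has rank 0. Corank 2; j^3 = -(x + y)^3 is a perfect cube, so E-series; the 4-jet and mu = 7 give E_7. The Hessian of g at 0 has rank 0. Corank 2; j^3 = -y^2*(x - 3*y) has shape L^2 M (L != M), so D-series; mu = 5 gives D_5. f is E_7 but g is D_5, hence not right-equivalent.

No.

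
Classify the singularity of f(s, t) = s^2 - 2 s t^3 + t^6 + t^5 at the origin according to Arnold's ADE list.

A_4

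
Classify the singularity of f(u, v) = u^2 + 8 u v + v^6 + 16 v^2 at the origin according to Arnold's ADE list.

The Hessian of f at 0 has rank 1. Corank 1: A-series; mu = 5 gives A_5.

A_{5}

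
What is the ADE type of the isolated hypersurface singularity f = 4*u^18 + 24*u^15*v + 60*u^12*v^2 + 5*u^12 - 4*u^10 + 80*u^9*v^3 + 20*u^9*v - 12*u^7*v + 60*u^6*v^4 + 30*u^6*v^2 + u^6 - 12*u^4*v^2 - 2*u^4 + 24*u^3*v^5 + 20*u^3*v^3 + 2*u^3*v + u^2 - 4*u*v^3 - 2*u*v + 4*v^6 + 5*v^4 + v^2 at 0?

The Hessian of f at 0 has rank 1. Corank 1: A-series; mu = 3 gives A_3.

A3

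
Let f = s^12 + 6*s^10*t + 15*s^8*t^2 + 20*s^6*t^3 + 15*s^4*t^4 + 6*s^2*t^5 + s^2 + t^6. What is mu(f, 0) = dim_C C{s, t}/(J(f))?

5

The Hessian of f at 0 has rank 1. Corank 1: A-series; mu = 5 gives A_5.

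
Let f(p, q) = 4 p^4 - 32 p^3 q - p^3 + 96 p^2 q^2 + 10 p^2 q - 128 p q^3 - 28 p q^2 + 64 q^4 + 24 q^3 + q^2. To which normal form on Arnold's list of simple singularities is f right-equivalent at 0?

The Hessian of f at 0 is [[0, 0], [0, 2]] with rank 1, so corank 1. A Groebner basis of the Jacobian ideal J(f) in C{p,q} is {p^2, q}; counting standard monomials gives mu = 2. Corank 1: A-series; mu = 2 gives A_2.

A_2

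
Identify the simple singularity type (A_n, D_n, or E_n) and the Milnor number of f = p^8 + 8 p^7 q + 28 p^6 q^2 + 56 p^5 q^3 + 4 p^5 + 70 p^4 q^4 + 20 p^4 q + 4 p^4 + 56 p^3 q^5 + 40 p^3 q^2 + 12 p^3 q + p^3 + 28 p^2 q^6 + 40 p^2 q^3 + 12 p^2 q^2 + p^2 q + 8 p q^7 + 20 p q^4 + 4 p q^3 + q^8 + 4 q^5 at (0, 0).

Type D_9, Milnor number mu = 9.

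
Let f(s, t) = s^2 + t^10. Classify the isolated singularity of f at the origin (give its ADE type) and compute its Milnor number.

The Hessian of f at 0 is [[2, 0], [0, 0]] with rank 1, so corank 1. A Groebner basis of the Jacobian ideal J(f) in C{s,t} is {t^9, s}; counting standard monomials gives mu = 9. Corank 1: A-series; mu = 9 gives A_9.

Type A_{9}, Milnor number mu = 9.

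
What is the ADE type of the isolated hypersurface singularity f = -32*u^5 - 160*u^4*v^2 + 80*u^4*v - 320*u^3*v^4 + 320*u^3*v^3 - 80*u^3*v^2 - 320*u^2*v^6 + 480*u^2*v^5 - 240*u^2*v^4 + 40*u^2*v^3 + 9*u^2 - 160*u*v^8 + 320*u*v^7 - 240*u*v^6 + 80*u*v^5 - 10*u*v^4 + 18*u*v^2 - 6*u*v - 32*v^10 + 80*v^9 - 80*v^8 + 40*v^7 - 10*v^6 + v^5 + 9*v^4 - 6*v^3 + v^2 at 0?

A_{4}

The Hessian of f at 0 is [[18, -6], [-6, 2]] with rank 1, so corank 1. A Groebner basis of the Jacobian ideal J(f) in C{u,v} is {u^2 - 2*u*v/3 - u/9 + v/27, u + v^2 - v/3}; counting standard monomials gives mu = 4. Corank 1: A-series; mu = 4 gives A_4.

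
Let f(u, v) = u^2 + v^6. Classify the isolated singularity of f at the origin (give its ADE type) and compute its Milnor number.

Type A_{5}, Milnor number mu = 5.

The Hessian of f at 0 has rank 1. Corank 1: A-series; mu = 5 gives A_5.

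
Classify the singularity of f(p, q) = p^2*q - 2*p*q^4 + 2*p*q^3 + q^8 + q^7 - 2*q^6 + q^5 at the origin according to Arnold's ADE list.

The Hessian of f at 0 has rank 0. Corank 2; j^3 = p^2*q has shape L^2 M (L != M), so D-series; mu = 9 gives D_9.

D_{9}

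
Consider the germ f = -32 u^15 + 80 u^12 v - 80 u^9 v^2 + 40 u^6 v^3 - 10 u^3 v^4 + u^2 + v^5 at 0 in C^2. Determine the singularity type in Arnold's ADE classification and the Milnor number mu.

Type A_{4}, Milnor number mu = 4.

The Hessian of f at 0 has rank 1. Corank 1: A-series; mu = 4 gives A_4.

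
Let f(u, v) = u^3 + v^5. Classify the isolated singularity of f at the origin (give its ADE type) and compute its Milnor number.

Type E_{8}, Milnor number mu = 8.

The Hessian of f at 0 has rank 0. Corank 2; j^3 = u^3 is a perfect cube, so E-series; the 5-jet and mu = 8 give E_8.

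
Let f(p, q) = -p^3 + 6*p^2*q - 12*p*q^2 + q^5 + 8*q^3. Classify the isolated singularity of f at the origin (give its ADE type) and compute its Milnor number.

The Hessian of f at 0 has rank 0. Corank 2; j^3 = -(p - 2*q)^3 is a perfect cube, so E-series; the 5-jet and mu = 8 give E_8.

Type E_{8}, Milnor number mu = 8.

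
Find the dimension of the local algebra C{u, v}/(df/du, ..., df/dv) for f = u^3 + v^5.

The Hessian of f at 0 has rank 0. Corank 2; j^3 = u^3 is a perfect cube, so E-series; the 5-jet and mu = 8 give E_8.

8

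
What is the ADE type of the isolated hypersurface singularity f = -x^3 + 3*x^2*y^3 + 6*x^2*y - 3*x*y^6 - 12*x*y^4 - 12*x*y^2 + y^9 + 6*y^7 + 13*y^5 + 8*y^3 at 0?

The Hessian of f at 0 is [[0, 0], [0, 0]] with rank 0, so corank 2. A Groebner basis of the Jacobian ideal J(f) in C{x,y} is {-x^2/2 + x*y^3 + 2*x*y - 2*y^2, y^4, x^3 - 12*x*y^2 + 16*y^3, x^2*y - 4*x*y^2 + 4*y^3}; counting standard monomials gives mu = 8. Corank 2; j^3 = -(x - 2*y)^3 is a perfect cube, so E-series; the 5-jet and mu = 8 give E_8.

E8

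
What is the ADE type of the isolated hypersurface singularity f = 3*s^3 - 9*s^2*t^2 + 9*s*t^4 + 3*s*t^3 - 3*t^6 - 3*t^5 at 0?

E_7

The Hessian of f at 0 has rank 0. Corank 2; j^3 = 3*s^3 is a perfect cube, so E-series; the 4-jet and mu = 7 give E_7.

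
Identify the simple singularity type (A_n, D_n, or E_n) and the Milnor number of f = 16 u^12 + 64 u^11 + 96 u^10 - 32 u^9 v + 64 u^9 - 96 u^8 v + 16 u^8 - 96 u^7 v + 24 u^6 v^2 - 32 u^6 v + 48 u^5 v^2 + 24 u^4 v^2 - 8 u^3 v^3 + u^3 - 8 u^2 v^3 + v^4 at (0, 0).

The Hessian of f at 0 is [[0, 0], [0, 0]] with rank 0, so corank 2. A Groebner basis of the Jacobian ideal J(f) in C{u,v} is {v^3, u^2}; counting standard monomials gives mu = 6. Corank 2; j^3 = u^3 is a perfect cube, so E-series; the 4-jet and mu = 6 give E_6.

Type E_{6}, Milnor number mu = 6.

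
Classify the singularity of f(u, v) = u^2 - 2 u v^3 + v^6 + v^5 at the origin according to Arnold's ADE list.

A4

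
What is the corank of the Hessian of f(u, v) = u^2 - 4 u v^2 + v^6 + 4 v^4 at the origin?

1

The Hessian at 0 is [[2, 0], [0, 0]] of rank 1; hence corank 1.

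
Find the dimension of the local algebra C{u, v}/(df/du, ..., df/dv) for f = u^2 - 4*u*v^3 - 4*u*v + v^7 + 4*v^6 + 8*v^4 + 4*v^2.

The Hessian of f at 0 has rank 1. Corank 1: A-series; mu = 6 gives A_6.

6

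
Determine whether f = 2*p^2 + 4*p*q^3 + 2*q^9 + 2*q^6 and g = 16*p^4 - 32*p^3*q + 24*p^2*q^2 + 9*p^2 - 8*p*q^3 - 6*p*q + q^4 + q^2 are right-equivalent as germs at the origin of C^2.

No.

The Hessian of f at 0 is [[4, 0], [0, 0]] with rank 1, so corank 1. A Groebner basis of the Jacobian ideal J(f) in C{p,q} is {p^2*q^2, p^3, p + q^3}; counting standard monomials gives mu = 8. Corank 1: A-series; mu = 8 gives A_8. The Hessian of g at 0 is [[18, -6], [-6, 2]] with rank 1, so corank 1. A Groebner basis of the Jacobian ideal J(g) in C{p,q} is {q^3, p - q/3}; counting standard monomials gives mu = 3. Corank 1: A-series; mu = 3 gives A_3. f is A_8 but g is A_3, hence not right-equivalent.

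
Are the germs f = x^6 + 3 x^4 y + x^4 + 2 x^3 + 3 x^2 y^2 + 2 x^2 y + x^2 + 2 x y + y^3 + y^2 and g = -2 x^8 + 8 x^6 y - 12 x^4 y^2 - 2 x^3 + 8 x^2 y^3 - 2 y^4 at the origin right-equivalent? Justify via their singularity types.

The Hessian of f at 0 has rank 1. Corank 1: A-series; mu = 2 gives A_2. The Hessian of g at 0 has rank 0. Corank 2; j^3 = -2*x^3 is a perfect cube, so E-series; the 4-jet and mu = 6 give E_6. f is A_2 but g is E_6, hence not right-equivalent.

No.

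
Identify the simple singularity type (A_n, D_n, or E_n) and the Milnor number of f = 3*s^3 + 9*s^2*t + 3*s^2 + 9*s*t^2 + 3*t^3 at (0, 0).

The Hessian of f at 0 is [[6, 0], [0, 0]] with rank 1, so corank 1. A Groebner basis of the Jacobian ideal J(f) in C{s,t} is {t^2, s}; counting standard monomials gives mu = 2. Corank 1: A-series; mu = 2 gives A_2.

Type A_2, Milnor number mu = 2.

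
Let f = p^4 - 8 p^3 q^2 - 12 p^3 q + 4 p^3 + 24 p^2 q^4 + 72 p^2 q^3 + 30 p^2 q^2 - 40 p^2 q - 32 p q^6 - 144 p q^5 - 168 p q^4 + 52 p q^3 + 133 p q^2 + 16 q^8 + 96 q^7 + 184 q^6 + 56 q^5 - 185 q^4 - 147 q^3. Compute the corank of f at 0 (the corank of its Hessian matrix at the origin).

2

Hessian at 0 has rank 0.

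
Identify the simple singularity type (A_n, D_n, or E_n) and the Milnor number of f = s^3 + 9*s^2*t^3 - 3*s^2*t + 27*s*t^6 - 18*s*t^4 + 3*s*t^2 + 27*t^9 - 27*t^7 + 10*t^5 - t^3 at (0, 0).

The Hessian of f at 0 has rank 0. Corank 2; j^3 = (s - t)^3 is a perfect cube, so E-series; the 5-jet and mu = 8 give E_8.

Type E8, Milnor number mu = 8.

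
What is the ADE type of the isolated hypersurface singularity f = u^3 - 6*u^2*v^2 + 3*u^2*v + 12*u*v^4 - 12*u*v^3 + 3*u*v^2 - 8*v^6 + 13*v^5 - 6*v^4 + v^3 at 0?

The Hessian of f at 0 has rank 0. Corank 2; j^3 = (u + v)^3 is a perfect cube, so E-series; the 5-jet and mu = 8 give E_8.

E8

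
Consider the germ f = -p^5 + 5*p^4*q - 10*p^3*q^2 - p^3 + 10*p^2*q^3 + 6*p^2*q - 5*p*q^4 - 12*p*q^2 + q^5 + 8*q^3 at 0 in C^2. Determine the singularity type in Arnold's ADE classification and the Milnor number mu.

The Hessian of f at 0 has rank 0. Corank 2; j^3 = -(p - 2*q)^3 is a perfect cube, so E-series; the 5-jet and mu = 8 give E_8.

Type E_8, Milnor number mu = 8.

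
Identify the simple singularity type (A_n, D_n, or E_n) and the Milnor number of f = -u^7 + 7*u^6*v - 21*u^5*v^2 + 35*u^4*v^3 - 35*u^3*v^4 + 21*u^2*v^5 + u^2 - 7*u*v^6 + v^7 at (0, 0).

Type A_6, Milnor number mu = 6.

The Hessian of f at 0 is [[2, 0], [0, 0]] with rank 1, so corank 1. A Groebner basis of the Jacobian ideal J(f) in C{u,v} is {v^6, u}; counting standard monomials gives mu = 6. Corank 1: A-series; mu = 6 gives A_6.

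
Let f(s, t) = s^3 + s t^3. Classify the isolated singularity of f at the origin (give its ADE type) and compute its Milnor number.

The Hessian of f at 0 is [[0, 0], [0, 0]] with rank 0, so corank 2. A Groebner basis of the Jacobian ideal J(f) in C{s,t} is {s^3, s*t^2, 3*s^2 + t^3}; counting standard monomials gives mu = 7. Corank 2; j^3 = s^3 is a perfect cube, so E-series; the 4-jet and mu = 7 give E_7.

Type E_7, Milnor number mu = 7.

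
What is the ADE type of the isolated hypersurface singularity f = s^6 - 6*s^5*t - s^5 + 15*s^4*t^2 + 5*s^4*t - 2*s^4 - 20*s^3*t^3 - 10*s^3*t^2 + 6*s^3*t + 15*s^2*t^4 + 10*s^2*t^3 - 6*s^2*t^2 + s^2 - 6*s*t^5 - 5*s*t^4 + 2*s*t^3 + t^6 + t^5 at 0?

A_{4}

The Hessian of f at 0 is [[2, 0], [0, 0]] with rank 1, so corank 1. A Groebner basis of the Jacobian ideal J(f) in C{s,t} is {s + t^3, s^2, s*t}; counting standard monomials gives mu = 4. Corank 1: A-series; mu = 4 gives A_4.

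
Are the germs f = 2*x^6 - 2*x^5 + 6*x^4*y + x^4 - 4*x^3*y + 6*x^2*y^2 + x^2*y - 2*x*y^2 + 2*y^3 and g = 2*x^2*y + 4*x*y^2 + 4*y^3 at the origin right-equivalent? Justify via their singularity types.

The Hessian of f at 0 has rank 0. Corank 2; j^3 = y*(x^2 - 2*x*y + 2*y^2) splits into three distinct lines over C (the quadratic factor has nonzero discriminant), so D_4. The Hessian of g at 0 has rank 0. Corank 2; j^3 = 2*y*(x^2 + 2*x*y + 2*y^2) splits into three distinct lines over C (the quadratic factor has nonzero discriminant), so D_4. Both have type D_4, hence right-equivalent.

Yes.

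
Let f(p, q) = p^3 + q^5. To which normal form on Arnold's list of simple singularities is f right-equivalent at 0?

E_8

The Hessian of f at 0 is [[0, 0], [0, 0]] with rank 0, so corank 2. A Groebner basis of the Jacobian ideal J(f) in C{p,q} is {q^4, p^2}; counting standard monomials gives mu = 8. Corank 2; j^3 = p^3 is a perfect cube, so E-series; the 5-jet and mu = 8 give E_8.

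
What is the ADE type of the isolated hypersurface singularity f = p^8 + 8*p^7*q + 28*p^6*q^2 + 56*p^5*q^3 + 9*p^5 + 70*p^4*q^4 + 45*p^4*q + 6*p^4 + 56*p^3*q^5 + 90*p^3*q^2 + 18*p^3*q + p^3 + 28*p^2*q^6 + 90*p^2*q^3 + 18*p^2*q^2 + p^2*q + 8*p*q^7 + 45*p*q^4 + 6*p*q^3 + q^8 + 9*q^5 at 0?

The Hessian of f at 0 has rank 0. Corank 2; j^3 = p^2*(p + q) has shape L^2 M (L != M), so D-series; mu = 9 gives D_9.

D_{9}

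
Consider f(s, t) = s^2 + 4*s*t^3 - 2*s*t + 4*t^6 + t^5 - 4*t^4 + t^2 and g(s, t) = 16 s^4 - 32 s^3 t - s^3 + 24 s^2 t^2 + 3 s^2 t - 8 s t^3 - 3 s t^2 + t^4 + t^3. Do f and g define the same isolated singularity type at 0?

No.

The Hessian of f at 0 is [[2, -2], [-2, 2]] with rank 1, so corank 1. A Groebner basis of the Jacobian ideal J(f) in C{s,t} is {s/2 + t^3 - t/2, s^2 - t^2, s*t - t^2}; counting standard monomials gives mu = 4. Corank 1: A-series; mu = 4 gives A_4. The Hessian of g at 0 is [[0, 0], [0, 0]] with rank 0, so corank 2. A Groebner basis of the Jacobian ideal J(g) in C{s,t} is {t^4, s*t^2 - 5*t^3/6, s^2 - 2*s*t + t^2}; counting standard monomials gives mu = 6. Corank 2; j^3 = -(s - t)^3 is a perfect cube, so E-series; the 4-jet and mu = 6 give E_6. f is A_4 but g is E_6, hence not right-equivalent.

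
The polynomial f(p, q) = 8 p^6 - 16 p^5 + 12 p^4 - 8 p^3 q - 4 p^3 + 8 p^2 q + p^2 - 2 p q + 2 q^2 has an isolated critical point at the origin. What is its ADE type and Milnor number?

Type A_1, Milnor number mu = 1.

The Hessian of f at 0 has rank 2. Corank 0: nondegenerate Morse point, so A_1.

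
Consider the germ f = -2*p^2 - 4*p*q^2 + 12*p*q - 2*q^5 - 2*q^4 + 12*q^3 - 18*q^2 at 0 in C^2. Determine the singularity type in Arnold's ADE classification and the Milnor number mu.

Type A4, Milnor number mu = 4.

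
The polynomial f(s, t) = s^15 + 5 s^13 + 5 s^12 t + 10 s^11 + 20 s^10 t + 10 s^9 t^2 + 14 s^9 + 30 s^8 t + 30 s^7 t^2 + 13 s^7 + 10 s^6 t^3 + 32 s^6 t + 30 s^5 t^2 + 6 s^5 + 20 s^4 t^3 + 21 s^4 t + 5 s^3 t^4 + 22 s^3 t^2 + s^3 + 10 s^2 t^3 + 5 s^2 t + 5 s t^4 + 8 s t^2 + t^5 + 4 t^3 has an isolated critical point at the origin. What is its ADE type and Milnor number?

Type D_{6}, Milnor number mu = 6.

The Hessian of f at 0 has rank 0. Corank 2; j^3 = (s + t)*(s + 2*t)^2 has shape L^2 M (L != M), so D-series; mu = 6 gives D_6.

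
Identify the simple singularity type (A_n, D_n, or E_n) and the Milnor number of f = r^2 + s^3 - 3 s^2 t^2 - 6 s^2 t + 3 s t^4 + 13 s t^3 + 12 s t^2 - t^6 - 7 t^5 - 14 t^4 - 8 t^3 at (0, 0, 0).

The Hessian of f at 0 has rank 1. Corank 2; j^3 = (s - 2*t)^3 is a perfect cube, so E-series; the 4-jet and mu = 7 give E_7.

Type E_7, Milnor number mu = 7.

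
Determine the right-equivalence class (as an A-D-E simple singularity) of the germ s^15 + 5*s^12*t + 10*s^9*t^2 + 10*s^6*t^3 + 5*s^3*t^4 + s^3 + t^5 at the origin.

E_{8}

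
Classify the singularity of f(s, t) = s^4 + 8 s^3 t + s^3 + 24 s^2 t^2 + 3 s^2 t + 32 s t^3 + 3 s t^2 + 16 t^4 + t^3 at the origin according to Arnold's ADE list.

E_6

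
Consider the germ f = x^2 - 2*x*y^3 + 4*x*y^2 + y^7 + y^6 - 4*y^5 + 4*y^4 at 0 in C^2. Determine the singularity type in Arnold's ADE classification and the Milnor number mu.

The Hessian of f at 0 has rank 1. Corank 1: A-series; mu = 6 gives A_6.

Type A6, Milnor number mu = 6.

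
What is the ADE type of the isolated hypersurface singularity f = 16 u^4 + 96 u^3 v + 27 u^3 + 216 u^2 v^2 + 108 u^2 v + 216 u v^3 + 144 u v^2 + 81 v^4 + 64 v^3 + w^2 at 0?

E6

The Hessian of f at 0 is [[0, 0, 0], [0, 0, 0], [0, 0, 2]] with rank 1, so corank 2. A Groebner basis of the Jacobian ideal J(f) in C{u,v,w} is {v^4, u*v^2 + 25*v^3/18, u^2 + 8*u*v/3 + 16*v^2/9, w}; counting standard monomials gives mu = 6. Corank 2; j^3 = (3*u + 4*v)^3 is a perfect cube, so E-series; the 4-jet and mu = 6 give E_6.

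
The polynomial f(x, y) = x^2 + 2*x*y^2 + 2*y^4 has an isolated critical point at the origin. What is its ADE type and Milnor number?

Type A3, Milnor number mu = 3.

The Hessian of f at 0 has rank 1. Corank 1: A-series; mu = 3 gives A_3.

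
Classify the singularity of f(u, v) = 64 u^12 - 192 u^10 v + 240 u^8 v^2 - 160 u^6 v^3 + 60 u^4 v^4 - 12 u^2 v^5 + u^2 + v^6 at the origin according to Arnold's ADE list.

A_5

The Hessian of f at 0 has rank 1. Corank 1: A-series; mu = 5 gives A_5.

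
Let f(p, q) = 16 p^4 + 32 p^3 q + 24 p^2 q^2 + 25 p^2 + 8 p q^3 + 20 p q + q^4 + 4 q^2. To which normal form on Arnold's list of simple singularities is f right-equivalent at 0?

The Hessian of f at 0 is [[50, 20], [20, 8]] with rank 1, so corank 1. A Groebner basis of the Jacobian ideal J(f) in C{p,q} is {q^3, p + 2*q/5}; counting standard monomials gives mu = 3. Corank 1: A-series; mu = 3 gives A_3.

A3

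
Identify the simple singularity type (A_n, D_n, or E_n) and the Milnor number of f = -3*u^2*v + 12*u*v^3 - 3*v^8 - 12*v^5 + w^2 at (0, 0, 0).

Type D_{9}, Milnor number mu = 9.

The Hessian of f at 0 is [[0, 0, 0], [0, 0, 0], [0, 0, 2]] with rank 1, so corank 2. A Groebner basis of the Jacobian ideal J(f) in C{u,v,w} is {u^4, u^3*v + u^2 - 2*u*v^2, -u^3/2 + u^2*v^2, -u*v/2 + v^3, w}; counting standard monomials gives mu = 9. Corank 2; j^3 = -3*u^2*v has shape L^2 M (L != M), so D-series; mu = 9 gives D_9.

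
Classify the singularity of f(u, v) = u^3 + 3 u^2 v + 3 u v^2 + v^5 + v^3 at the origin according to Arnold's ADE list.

E_{8}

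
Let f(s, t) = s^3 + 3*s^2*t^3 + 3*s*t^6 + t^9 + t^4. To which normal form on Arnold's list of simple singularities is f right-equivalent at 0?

The Hessian of f at 0 is [[0, 0], [0, 0]] with rank 0, so corank 2. A Groebner basis of the Jacobian ideal J(f) in C{s,t} is {t^3, s^2}; counting standard monomials gives mu = 6. Corank 2; j^3 = s^3 is a perfect cube, so E-series; the 4-jet and mu = 6 give E_6.

E_6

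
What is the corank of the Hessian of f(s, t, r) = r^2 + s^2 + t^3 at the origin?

Hessian at 0 has rank 2.

1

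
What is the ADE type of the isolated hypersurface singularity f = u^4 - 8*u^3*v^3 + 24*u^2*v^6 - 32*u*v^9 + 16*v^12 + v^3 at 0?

E6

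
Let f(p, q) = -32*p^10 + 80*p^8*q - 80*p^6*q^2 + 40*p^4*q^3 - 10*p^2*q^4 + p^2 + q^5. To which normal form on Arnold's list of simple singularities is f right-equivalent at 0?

The Hessian of f at 0 is [[2, 0], [0, 0]] with rank 1, so corank 1. A Groebner basis of the Jacobian ideal J(f) in C{p,q} is {q^4, p}; counting standard monomials gives mu = 4. Corank 1: A-series; mu = 4 gives A_4.

A_{4}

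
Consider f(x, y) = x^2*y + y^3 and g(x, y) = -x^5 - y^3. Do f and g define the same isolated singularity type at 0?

No.

The Hessian of f at 0 has rank 0. Corank 2; j^3 = y*(x^2 + y^2) splits into three distinct lines over C (the quadratic factor has nonzero discriminant), so D_4. The Hessian of g at 0 has rank 0. Corank 2; j^3 = -y^3 is a perfect cube, so E-series; the 5-jet and mu = 8 give E_8. f is D_4 but g is E_8, hence not right-equivalent.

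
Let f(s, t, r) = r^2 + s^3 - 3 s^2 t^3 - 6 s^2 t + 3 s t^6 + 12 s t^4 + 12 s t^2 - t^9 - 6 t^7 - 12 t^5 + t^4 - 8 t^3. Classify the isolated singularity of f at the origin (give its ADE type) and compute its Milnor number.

The Hessian of f at 0 is [[0, 0, 0], [0, 0, 0], [0, 0, 2]] with rank 1, so corank 2. A Groebner basis of the Jacobian ideal J(f) in C{s,t,r} is {t^3, s^2 - 4*s*t + 4*t^2, r}; counting standard monomials gives mu = 6. Corank 2; j^3 = (s - 2*t)^3 is a perfect cube, so E-series; the 4-jet and mu = 6 give E_6.

Type E_{6}, Milnor number mu = 6.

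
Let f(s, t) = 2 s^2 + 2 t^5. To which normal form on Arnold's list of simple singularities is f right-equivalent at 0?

A_4

The Hessian of f at 0 has rank 1. Corank 1: A-series; mu = 4 gives A_4.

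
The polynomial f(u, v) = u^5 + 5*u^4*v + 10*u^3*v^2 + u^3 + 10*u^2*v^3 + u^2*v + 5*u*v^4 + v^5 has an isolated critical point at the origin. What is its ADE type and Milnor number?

The Hessian of f at 0 has rank 0. Corank 2; j^3 = u^2*(u + v) has shape L^2 M (L != M), so D-series; mu = 6 gives D_6.

Type D_{6}, Milnor number mu = 6.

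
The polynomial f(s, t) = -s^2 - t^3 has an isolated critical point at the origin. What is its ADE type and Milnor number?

Type A_{2}, Milnor number mu = 2.

The Hessian of f at 0 is [[-2, 0], [0, 0]] with rank 1, so corank 1. A Groebner basis of the Jacobian ideal J(f) in C{s,t} is {t^2, s}; counting standard monomials gives mu = 2. Corank 1: A-series; mu = 2 gives A_2.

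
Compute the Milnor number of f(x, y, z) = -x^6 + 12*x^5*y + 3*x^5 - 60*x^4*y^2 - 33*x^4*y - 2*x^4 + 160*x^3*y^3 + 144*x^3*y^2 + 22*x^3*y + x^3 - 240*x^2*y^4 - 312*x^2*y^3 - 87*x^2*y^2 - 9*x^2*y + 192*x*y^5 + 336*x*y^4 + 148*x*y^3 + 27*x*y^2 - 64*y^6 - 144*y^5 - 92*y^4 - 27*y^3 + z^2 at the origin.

6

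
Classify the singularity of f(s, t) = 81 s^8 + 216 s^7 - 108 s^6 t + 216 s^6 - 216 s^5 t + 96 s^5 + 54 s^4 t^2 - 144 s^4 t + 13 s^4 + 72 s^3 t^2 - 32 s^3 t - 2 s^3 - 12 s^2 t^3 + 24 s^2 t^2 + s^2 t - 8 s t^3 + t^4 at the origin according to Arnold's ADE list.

D_5

The Hessian of f at 0 is [[0, 0], [0, 0]] with rank 0, so corank 2. A Groebner basis of the Jacobian ideal J(f) in C{s,t} is {s*t^2, s*t/8 + t^3, s^2 - s*t/2}; counting standard monomials gives mu = 5. Corank 2; j^3 = -s^2*(2*s - t) has shape L^2 M (L != M), so D-series; mu = 5 gives D_5.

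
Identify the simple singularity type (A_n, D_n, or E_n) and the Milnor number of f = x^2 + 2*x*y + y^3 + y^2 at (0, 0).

Type A_2, Milnor number mu = 2.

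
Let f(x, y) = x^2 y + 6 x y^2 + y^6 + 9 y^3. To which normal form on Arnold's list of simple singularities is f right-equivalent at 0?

D_{7}

The Hessian of f at 0 has rank 0. Corank 2; j^3 = y*(x + 3*y)^2 has shape L^2 M (L != M), so D-series; mu = 7 gives D_7.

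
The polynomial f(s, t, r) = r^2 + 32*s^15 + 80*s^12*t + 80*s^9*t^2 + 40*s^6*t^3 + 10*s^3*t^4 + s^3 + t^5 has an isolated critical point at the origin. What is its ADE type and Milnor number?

The Hessian of f at 0 is [[0, 0, 0], [0, 0, 0], [0, 0, 2]] with rank 1, so corank 2. A Groebner basis of the Jacobian ideal J(f) in C{s,t,r} is {t^4, s^2, r}; counting standard monomials gives mu = 8. Corank 2; j^3 = s^3 is a perfect cube, so E-series; the 5-jet and mu = 8 give E_8.

Type E8, Milnor number mu = 8.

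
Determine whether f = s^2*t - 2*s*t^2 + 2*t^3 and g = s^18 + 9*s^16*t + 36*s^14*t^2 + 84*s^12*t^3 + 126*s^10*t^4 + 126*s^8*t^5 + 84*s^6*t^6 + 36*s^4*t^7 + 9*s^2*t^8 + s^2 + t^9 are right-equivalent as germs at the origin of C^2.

No.

The Hessian of f at 0 has rank 0. Corank 2; j^3 = t*(s^2 - 2*s*t + 2*t^2) splits into three distinct lines over C (the quadratic factor has nonzero discriminant), so D_4. The Hessian of g at 0 has rank 1. Corank 1: A-series; mu = 8 gives A_8. f is D_4 but g is A_8, hence not right-equivalent.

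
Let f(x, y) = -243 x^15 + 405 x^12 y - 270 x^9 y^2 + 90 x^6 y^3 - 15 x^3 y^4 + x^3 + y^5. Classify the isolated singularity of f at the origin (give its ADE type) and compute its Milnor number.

The Hessian of f at 0 has rank 0. Corank 2; j^3 = x^3 is a perfect cube, so E-series; the 5-jet and mu = 8 give E_8.

Type E8, Milnor number mu = 8.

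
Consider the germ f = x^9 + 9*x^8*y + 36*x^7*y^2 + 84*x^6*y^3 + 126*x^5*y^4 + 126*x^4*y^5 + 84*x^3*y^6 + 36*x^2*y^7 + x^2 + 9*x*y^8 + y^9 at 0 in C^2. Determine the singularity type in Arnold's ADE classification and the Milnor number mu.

The Hessian of f at 0 is [[2, 0], [0, 0]] with rank 1, so corank 1. A Groebner basis of the Jacobian ideal J(f) in C{x,y} is {y^8, x}; counting standard monomials gives mu = 8. Corank 1: A-series; mu = 8 gives A_8.

Type A_8, Milnor number mu = 8.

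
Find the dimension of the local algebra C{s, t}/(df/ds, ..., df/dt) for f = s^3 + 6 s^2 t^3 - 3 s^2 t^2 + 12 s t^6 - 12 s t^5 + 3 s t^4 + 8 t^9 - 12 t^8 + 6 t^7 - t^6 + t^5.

The Hessian of f at 0 has rank 0. Corank 2; j^3 = s^3 is a perfect cube, so E-series; the 5-jet and mu = 8 give E_8.

8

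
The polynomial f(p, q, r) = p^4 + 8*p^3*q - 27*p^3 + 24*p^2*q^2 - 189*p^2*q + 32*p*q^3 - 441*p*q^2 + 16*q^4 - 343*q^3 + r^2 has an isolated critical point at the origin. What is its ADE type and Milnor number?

Type E6, Milnor number mu = 6.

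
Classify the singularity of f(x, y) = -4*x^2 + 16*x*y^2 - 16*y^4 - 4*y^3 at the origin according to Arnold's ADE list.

A_2

The Hessian of f at 0 has rank 1. Corank 1: A-series; mu = 2 gives A_2.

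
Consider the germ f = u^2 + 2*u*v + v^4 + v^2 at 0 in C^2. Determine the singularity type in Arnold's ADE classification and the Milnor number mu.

The Hessian of f at 0 is [[2, 2], [2, 2]] with rank 1, so corank 1. A Groebner basis of the Jacobian ideal J(f) in C{u,v} is {v^3, u + v}; counting standard monomials gives mu = 3. Corank 1: A-series; mu = 3 gives A_3.

Type A3, Milnor number mu = 3.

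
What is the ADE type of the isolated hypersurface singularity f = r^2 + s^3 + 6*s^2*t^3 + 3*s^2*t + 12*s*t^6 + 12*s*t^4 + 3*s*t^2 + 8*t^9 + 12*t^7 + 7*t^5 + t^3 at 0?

The Hessian of f at 0 has rank 1. Corank 2; j^3 = (s + t)^3 is a perfect cube, so E-series; the 5-jet and mu = 8 give E_8.

E8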